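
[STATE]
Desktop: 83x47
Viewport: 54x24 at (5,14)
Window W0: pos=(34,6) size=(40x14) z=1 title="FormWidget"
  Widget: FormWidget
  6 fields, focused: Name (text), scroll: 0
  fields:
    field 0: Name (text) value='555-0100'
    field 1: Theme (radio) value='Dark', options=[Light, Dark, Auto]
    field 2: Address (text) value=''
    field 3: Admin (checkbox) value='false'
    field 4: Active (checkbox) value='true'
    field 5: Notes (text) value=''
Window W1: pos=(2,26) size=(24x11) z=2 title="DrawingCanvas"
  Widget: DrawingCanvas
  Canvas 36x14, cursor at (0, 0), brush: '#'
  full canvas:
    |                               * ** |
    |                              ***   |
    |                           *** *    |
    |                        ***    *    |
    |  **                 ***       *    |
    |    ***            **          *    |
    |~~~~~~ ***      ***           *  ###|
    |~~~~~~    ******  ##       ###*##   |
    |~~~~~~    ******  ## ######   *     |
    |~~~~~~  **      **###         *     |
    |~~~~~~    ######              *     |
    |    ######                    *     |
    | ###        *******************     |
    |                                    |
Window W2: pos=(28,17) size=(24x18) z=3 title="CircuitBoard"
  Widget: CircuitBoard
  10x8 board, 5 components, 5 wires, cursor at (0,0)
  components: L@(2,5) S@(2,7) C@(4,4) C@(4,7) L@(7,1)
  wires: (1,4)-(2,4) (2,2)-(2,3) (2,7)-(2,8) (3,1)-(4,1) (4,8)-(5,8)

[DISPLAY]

                             ┃  Notes:      [         
                             ┃                        
                             ┃                        
                       ┏━━━━━━━━━━━━━━━━━━━━━━┓       
                       ┃ CircuitBoard         ┃       
                       ┠──────────────────────┨━━━━━━━
                       ┃   0 1 2 3 4 5 6 7 8 9┃       
                       ┃0  [.]                ┃       
                       ┃                      ┃       
                       ┃1                   · ┃       
                       ┃                    │ ┃       
                       ┃2           · ─ ·   · ┃       
━━━━━━━━━━━━━━━━━━━━┓  ┃                      ┃       
rawingCanvas        ┃  ┃3       ·             ┃       
────────────────────┨  ┃        │             ┃       
                    ┃  ┃4       ·           C ┃       
                    ┃  ┃                      ┃       
                    ┃  ┃5                     ┃       
                    ┃  ┃                      ┃       
**                 *┃  ┃6                     ┃       
  ***            ** ┃  ┗━━━━━━━━━━━━━━━━━━━━━━┛       
~~~~ ***      ***   ┃                                 
━━━━━━━━━━━━━━━━━━━━┛                                 
                                                      


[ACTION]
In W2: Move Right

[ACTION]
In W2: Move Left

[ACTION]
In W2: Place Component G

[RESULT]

                             ┃  Notes:      [         
                             ┃                        
                             ┃                        
                       ┏━━━━━━━━━━━━━━━━━━━━━━┓       
                       ┃ CircuitBoard         ┃       
                       ┠──────────────────────┨━━━━━━━
                       ┃   0 1 2 3 4 5 6 7 8 9┃       
                       ┃0  [G]                ┃       
                       ┃                      ┃       
                       ┃1                   · ┃       
                       ┃                    │ ┃       
                       ┃2           · ─ ·   · ┃       
━━━━━━━━━━━━━━━━━━━━┓  ┃                      ┃       
rawingCanvas        ┃  ┃3       ·             ┃       
────────────────────┨  ┃        │             ┃       
                    ┃  ┃4       ·           C ┃       
                    ┃  ┃                      ┃       
                    ┃  ┃5                     ┃       
                    ┃  ┃                      ┃       
**                 *┃  ┃6                     ┃       
  ***            ** ┃  ┗━━━━━━━━━━━━━━━━━━━━━━┛       
~~~~ ***      ***   ┃                                 
━━━━━━━━━━━━━━━━━━━━┛                                 
                                                      


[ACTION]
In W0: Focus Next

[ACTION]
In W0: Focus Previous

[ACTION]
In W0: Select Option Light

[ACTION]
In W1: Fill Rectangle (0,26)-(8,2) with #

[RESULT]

                             ┃  Notes:      [         
                             ┃                        
                             ┃                        
                       ┏━━━━━━━━━━━━━━━━━━━━━━┓       
                       ┃ CircuitBoard         ┃       
                       ┠──────────────────────┨━━━━━━━
                       ┃   0 1 2 3 4 5 6 7 8 9┃       
                       ┃0  [G]                ┃       
                       ┃                      ┃       
                       ┃1                   · ┃       
                       ┃                    │ ┃       
                       ┃2           · ─ ·   · ┃       
━━━━━━━━━━━━━━━━━━━━┓  ┃                      ┃       
rawingCanvas        ┃  ┃3       ·             ┃       
────────────────────┨  ┃        │             ┃       
####################┃  ┃4       ·           C ┃       
####################┃  ┃                      ┃       
####################┃  ┃5                     ┃       
####################┃  ┃                      ┃       
####################┃  ┃6                     ┃       
####################┃  ┗━━━━━━━━━━━━━━━━━━━━━━┛       
####################┃                                 
━━━━━━━━━━━━━━━━━━━━┛                                 
                                                      


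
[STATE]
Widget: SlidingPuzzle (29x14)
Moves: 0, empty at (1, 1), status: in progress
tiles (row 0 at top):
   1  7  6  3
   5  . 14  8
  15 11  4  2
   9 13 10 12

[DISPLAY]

┌────┬────┬────┬────┐        
│  1 │  7 │  6 │  3 │        
├────┼────┼────┼────┤        
│  5 │    │ 14 │  8 │        
├────┼────┼────┼────┤        
│ 15 │ 11 │  4 │  2 │        
├────┼────┼────┼────┤        
│  9 │ 13 │ 10 │ 12 │        
└────┴────┴────┴────┘        
Moves: 0                     
                             
                             
                             
                             


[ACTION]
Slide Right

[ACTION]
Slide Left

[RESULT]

┌────┬────┬────┬────┐        
│  1 │  7 │  6 │  3 │        
├────┼────┼────┼────┤        
│  5 │    │ 14 │  8 │        
├────┼────┼────┼────┤        
│ 15 │ 11 │  4 │  2 │        
├────┼────┼────┼────┤        
│  9 │ 13 │ 10 │ 12 │        
└────┴────┴────┴────┘        
Moves: 2                     
                             
                             
                             
                             


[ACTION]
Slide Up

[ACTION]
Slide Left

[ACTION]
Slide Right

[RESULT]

┌────┬────┬────┬────┐        
│  1 │  7 │  6 │  3 │        
├────┼────┼────┼────┤        
│  5 │ 11 │ 14 │  8 │        
├────┼────┼────┼────┤        
│ 15 │    │  4 │  2 │        
├────┼────┼────┼────┤        
│  9 │ 13 │ 10 │ 12 │        
└────┴────┴────┴────┘        
Moves: 5                     
                             
                             
                             
                             


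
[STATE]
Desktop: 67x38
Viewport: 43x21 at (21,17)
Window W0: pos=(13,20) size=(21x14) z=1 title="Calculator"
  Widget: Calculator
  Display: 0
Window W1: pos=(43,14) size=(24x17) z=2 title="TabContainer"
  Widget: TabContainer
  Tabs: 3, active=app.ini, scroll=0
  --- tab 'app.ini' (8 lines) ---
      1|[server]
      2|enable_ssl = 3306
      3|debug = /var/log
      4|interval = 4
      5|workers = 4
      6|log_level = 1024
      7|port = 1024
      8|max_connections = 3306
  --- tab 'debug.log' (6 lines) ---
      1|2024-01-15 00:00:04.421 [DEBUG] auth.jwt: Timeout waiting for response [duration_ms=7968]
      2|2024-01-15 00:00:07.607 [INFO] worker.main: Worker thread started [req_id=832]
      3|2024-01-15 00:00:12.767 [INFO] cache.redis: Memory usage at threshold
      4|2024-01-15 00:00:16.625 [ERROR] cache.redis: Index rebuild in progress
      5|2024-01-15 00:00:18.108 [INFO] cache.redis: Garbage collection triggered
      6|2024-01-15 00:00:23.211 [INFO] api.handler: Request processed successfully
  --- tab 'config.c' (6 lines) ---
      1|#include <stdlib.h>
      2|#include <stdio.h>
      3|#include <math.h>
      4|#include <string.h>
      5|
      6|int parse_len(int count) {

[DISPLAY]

                      ┃[app.ini]│ debug.log
                      ┃────────────────────
                      ┃[server]            
━━━━━━━━━━━━┓         ┃enable_ssl = 3306   
ator        ┃         ┃debug = /var/log    
────────────┨         ┃interval = 4        
           0┃         ┃workers = 4         
─┬───┬───┐  ┃         ┃log_level = 1024    
 │ 9 │ ÷ │  ┃         ┃port = 1024         
─┼───┼───┤  ┃         ┃max_connections = 33
 │ 6 │ × │  ┃         ┃                    
─┼───┼───┤  ┃         ┃                    
 │ 3 │ - │  ┃         ┃                    
─┼───┼───┤  ┃         ┗━━━━━━━━━━━━━━━━━━━━
 │ = │ + │  ┃                              
─┴───┴───┘  ┃                              
━━━━━━━━━━━━┛                              
                                           
                                           
                                           
                                           


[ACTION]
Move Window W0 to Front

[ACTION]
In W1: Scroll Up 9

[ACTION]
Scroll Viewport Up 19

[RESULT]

                                           
                                           
                                           
                                           
                                           
                                           
                                           
                                           
                                           
                                           
                                           
                                           
                                           
                                           
                      ┏━━━━━━━━━━━━━━━━━━━━
                      ┃ TabContainer       
                      ┠────────────────────
                      ┃[app.ini]│ debug.log
                      ┃────────────────────
                      ┃[server]            
━━━━━━━━━━━━┓         ┃enable_ssl = 3306   


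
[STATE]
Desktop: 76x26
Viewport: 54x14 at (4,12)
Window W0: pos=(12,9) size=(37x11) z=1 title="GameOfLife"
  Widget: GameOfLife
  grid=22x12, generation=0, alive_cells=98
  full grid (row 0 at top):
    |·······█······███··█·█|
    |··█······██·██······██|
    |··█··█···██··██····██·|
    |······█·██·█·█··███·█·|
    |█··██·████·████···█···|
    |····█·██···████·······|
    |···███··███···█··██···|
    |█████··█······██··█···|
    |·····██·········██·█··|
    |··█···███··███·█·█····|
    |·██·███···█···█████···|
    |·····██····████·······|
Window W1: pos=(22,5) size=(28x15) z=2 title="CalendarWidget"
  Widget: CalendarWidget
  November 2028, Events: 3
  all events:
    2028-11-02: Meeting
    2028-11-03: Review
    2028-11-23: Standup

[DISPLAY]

        ┃Gen: 0   ┃13 14 15 16 17 18 19      ┃        
        ┃······█·█┃20 21 22 23* 24 25 26     ┃        
        ┃█··██·███┃27 28 29 30               ┃        
        ┃····█·██·┃                          ┃        
        ┃···███··█┃                          ┃        
        ┃█████··█·┃                          ┃        
        ┃·····██··┃                          ┃        
        ┗━━━━━━━━━┗━━━━━━━━━━━━━━━━━━━━━━━━━━┛        
                                                      
                                                      
                                                      
                                                      
                                                      
                                                      


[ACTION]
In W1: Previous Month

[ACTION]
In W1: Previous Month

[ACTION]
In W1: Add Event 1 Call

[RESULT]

        ┃Gen: 0   ┃11 12 13 14 15 16 17      ┃        
        ┃······█·█┃18 19 20 21 22 23 24      ┃        
        ┃█··██·███┃25 26 27 28 29 30         ┃        
        ┃····█·██·┃                          ┃        
        ┃···███··█┃                          ┃        
        ┃█████··█·┃                          ┃        
        ┃·····██··┃                          ┃        
        ┗━━━━━━━━━┗━━━━━━━━━━━━━━━━━━━━━━━━━━┛        
                                                      
                                                      
                                                      
                                                      
                                                      
                                                      


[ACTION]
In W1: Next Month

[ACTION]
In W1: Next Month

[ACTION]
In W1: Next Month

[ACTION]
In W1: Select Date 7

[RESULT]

        ┃Gen: 0   ┃11 12 13 14 15 16 17      ┃        
        ┃······█·█┃18 19 20 21 22 23 24      ┃        
        ┃█··██·███┃25 26 27 28 29 30 31      ┃        
        ┃····█·██·┃                          ┃        
        ┃···███··█┃                          ┃        
        ┃█████··█·┃                          ┃        
        ┃·····██··┃                          ┃        
        ┗━━━━━━━━━┗━━━━━━━━━━━━━━━━━━━━━━━━━━┛        
                                                      
                                                      
                                                      
                                                      
                                                      
                                                      


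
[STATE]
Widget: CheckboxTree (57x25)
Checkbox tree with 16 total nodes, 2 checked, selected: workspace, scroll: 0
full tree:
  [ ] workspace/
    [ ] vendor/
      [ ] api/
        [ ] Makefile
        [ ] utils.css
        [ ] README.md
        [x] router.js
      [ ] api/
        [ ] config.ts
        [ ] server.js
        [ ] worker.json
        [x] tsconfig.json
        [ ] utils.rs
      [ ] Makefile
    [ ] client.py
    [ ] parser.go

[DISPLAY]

>[-] workspace/                                          
   [-] vendor/                                           
     [-] api/                                            
       [ ] Makefile                                      
       [ ] utils.css                                     
       [ ] README.md                                     
       [x] router.js                                     
     [-] api/                                            
       [ ] config.ts                                     
       [ ] server.js                                     
       [ ] worker.json                                   
       [x] tsconfig.json                                 
       [ ] utils.rs                                      
     [ ] Makefile                                        
   [ ] client.py                                         
   [ ] parser.go                                         
                                                         
                                                         
                                                         
                                                         
                                                         
                                                         
                                                         
                                                         
                                                         


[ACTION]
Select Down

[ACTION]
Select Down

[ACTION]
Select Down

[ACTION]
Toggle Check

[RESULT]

 [-] workspace/                                          
   [-] vendor/                                           
     [-] api/                                            
>      [x] Makefile                                      
       [ ] utils.css                                     
       [ ] README.md                                     
       [x] router.js                                     
     [-] api/                                            
       [ ] config.ts                                     
       [ ] server.js                                     
       [ ] worker.json                                   
       [x] tsconfig.json                                 
       [ ] utils.rs                                      
     [ ] Makefile                                        
   [ ] client.py                                         
   [ ] parser.go                                         
                                                         
                                                         
                                                         
                                                         
                                                         
                                                         
                                                         
                                                         
                                                         


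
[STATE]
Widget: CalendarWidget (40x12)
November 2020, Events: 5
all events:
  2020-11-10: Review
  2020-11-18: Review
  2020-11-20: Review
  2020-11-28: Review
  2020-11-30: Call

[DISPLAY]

             November 2020              
Mo Tu We Th Fr Sa Su                    
                   1                    
 2  3  4  5  6  7  8                    
 9 10* 11 12 13 14 15                   
16 17 18* 19 20* 21 22                  
23 24 25 26 27 28* 29                   
30*                                     
                                        
                                        
                                        
                                        


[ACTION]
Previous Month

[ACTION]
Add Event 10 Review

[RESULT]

              October 2020              
Mo Tu We Th Fr Sa Su                    
          1  2  3  4                    
 5  6  7  8  9 10* 11                   
12 13 14 15 16 17 18                    
19 20 21 22 23 24 25                    
26 27 28 29 30 31                       
                                        
                                        
                                        
                                        
                                        


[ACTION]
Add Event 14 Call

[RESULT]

              October 2020              
Mo Tu We Th Fr Sa Su                    
          1  2  3  4                    
 5  6  7  8  9 10* 11                   
12 13 14* 15 16 17 18                   
19 20 21 22 23 24 25                    
26 27 28 29 30 31                       
                                        
                                        
                                        
                                        
                                        


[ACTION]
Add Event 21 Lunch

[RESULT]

              October 2020              
Mo Tu We Th Fr Sa Su                    
          1  2  3  4                    
 5  6  7  8  9 10* 11                   
12 13 14* 15 16 17 18                   
19 20 21* 22 23 24 25                   
26 27 28 29 30 31                       
                                        
                                        
                                        
                                        
                                        


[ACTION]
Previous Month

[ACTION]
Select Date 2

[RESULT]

             September 2020             
Mo Tu We Th Fr Sa Su                    
    1 [ 2]  3  4  5  6                  
 7  8  9 10 11 12 13                    
14 15 16 17 18 19 20                    
21 22 23 24 25 26 27                    
28 29 30                                
                                        
                                        
                                        
                                        
                                        


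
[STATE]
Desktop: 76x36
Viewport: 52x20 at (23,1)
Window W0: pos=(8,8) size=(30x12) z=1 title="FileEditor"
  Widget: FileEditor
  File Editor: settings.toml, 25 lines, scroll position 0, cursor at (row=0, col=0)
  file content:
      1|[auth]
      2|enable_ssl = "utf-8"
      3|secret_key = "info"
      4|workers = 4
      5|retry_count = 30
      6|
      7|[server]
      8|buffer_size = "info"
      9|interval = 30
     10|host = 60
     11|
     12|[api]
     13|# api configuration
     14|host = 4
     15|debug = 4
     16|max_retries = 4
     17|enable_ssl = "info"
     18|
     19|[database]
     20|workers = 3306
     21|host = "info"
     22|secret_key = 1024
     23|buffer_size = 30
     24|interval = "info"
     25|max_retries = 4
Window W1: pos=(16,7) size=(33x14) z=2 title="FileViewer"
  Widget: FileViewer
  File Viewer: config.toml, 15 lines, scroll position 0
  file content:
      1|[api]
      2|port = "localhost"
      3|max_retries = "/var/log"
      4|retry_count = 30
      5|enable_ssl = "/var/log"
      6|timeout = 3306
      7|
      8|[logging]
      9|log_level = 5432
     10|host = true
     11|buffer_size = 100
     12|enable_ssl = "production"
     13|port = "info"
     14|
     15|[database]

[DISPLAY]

                                                    
                                                    
                                                    
                                                    
                                                    
                                                    
━━━━━━━━━━━━━━━━━━━━━━━━━┓                          
iewer                    ┃                          
─────────────────────────┨                          
                        ▲┃                          
 "localhost"            █┃                          
tries = "/var/log"      ░┃                          
count = 30              ░┃                          
_ssl = "/var/log"       ░┃                          
t = 3306                ░┃                          
                        ░┃                          
ng]                     ░┃                          
vel = 5432              ░┃                          
 true                   ▼┃                          
━━━━━━━━━━━━━━━━━━━━━━━━━┛                          


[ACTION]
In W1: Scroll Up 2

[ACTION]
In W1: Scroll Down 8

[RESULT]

                                                    
                                                    
                                                    
                                                    
                                                    
                                                    
━━━━━━━━━━━━━━━━━━━━━━━━━┓                          
iewer                    ┃                          
─────────────────────────┨                          
t = 3306                ▲┃                          
                        ░┃                          
ng]                     ░┃                          
vel = 5432              ░┃                          
 true                   ░┃                          
_size = 100             ░┃                          
_ssl = "production"     ░┃                          
 "info"                 ░┃                          
                        █┃                          
ase]                    ▼┃                          
━━━━━━━━━━━━━━━━━━━━━━━━━┛                          


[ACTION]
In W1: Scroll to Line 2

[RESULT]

                                                    
                                                    
                                                    
                                                    
                                                    
                                                    
━━━━━━━━━━━━━━━━━━━━━━━━━┓                          
iewer                    ┃                          
─────────────────────────┨                          
 "localhost"            ▲┃                          
tries = "/var/log"      ░┃                          
count = 30              █┃                          
_ssl = "/var/log"       ░┃                          
t = 3306                ░┃                          
                        ░┃                          
ng]                     ░┃                          
vel = 5432              ░┃                          
 true                   ░┃                          
_size = 100             ▼┃                          
━━━━━━━━━━━━━━━━━━━━━━━━━┛                          


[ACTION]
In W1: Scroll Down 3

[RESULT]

                                                    
                                                    
                                                    
                                                    
                                                    
                                                    
━━━━━━━━━━━━━━━━━━━━━━━━━┓                          
iewer                    ┃                          
─────────────────────────┨                          
_ssl = "/var/log"       ▲┃                          
t = 3306                ░┃                          
                        ░┃                          
ng]                     ░┃                          
vel = 5432              ░┃                          
 true                   ░┃                          
_size = 100             ░┃                          
_ssl = "production"     █┃                          
 "info"                 ░┃                          
                        ▼┃                          
━━━━━━━━━━━━━━━━━━━━━━━━━┛                          


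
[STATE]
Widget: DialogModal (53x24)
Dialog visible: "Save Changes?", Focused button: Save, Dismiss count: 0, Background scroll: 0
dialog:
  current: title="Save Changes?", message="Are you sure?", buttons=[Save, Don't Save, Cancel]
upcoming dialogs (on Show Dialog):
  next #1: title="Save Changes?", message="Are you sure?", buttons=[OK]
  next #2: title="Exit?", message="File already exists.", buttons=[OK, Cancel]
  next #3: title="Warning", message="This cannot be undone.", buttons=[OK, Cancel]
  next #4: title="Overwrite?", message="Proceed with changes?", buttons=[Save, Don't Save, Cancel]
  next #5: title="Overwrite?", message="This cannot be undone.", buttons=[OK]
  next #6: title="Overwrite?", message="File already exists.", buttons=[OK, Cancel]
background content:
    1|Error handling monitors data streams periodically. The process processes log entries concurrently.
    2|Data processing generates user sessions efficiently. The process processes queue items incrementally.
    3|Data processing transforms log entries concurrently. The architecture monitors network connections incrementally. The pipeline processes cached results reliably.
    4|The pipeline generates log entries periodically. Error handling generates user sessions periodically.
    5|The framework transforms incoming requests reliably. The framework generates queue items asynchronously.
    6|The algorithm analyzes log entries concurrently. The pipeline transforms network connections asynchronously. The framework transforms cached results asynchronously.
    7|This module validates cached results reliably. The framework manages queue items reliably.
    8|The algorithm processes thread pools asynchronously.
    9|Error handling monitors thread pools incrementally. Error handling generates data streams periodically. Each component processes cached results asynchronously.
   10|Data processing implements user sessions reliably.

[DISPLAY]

Error handling monitors data streams periodically. Th
Data processing generates user sessions efficiently. 
Data processing transforms log entries concurrently. 
The pipeline generates log entries periodically. Erro
The framework transforms incoming requests reliably. 
The algorithm analyzes log entries concurrently. The 
This module validates cached results reliably. The fr
The algorithm processes thread pools asynchronously. 
Error handling monitors thread pools incrementally. E
Data proce┌──────────────────────────────┐eliably.   
          │        Save Changes?         │           
          │        Are you sure?         │           
          │ [Save]  Don't Save   Cancel  │           
          └──────────────────────────────┘           
                                                     
                                                     
                                                     
                                                     
                                                     
                                                     
                                                     
                                                     
                                                     
                                                     


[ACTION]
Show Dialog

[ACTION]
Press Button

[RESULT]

Error handling monitors data streams periodically. Th
Data processing generates user sessions efficiently. 
Data processing transforms log entries concurrently. 
The pipeline generates log entries periodically. Erro
The framework transforms incoming requests reliably. 
The algorithm analyzes log entries concurrently. The 
This module validates cached results reliably. The fr
The algorithm processes thread pools asynchronously. 
Error handling monitors thread pools incrementally. E
Data processing implements user sessions reliably.   
                                                     
                                                     
                                                     
                                                     
                                                     
                                                     
                                                     
                                                     
                                                     
                                                     
                                                     
                                                     
                                                     
                                                     


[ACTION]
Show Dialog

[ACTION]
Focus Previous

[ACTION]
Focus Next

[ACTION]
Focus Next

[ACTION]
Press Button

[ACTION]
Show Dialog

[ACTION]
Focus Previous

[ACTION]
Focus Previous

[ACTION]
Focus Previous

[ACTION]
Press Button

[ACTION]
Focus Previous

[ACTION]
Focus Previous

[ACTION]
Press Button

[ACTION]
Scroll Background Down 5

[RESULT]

The algorithm analyzes log entries concurrently. The 
This module validates cached results reliably. The fr
The algorithm processes thread pools asynchronously. 
Error handling monitors thread pools incrementally. E
Data processing implements user sessions reliably.   
                                                     
                                                     
                                                     
                                                     
                                                     
                                                     
                                                     
                                                     
                                                     
                                                     
                                                     
                                                     
                                                     
                                                     
                                                     
                                                     
                                                     
                                                     
                                                     


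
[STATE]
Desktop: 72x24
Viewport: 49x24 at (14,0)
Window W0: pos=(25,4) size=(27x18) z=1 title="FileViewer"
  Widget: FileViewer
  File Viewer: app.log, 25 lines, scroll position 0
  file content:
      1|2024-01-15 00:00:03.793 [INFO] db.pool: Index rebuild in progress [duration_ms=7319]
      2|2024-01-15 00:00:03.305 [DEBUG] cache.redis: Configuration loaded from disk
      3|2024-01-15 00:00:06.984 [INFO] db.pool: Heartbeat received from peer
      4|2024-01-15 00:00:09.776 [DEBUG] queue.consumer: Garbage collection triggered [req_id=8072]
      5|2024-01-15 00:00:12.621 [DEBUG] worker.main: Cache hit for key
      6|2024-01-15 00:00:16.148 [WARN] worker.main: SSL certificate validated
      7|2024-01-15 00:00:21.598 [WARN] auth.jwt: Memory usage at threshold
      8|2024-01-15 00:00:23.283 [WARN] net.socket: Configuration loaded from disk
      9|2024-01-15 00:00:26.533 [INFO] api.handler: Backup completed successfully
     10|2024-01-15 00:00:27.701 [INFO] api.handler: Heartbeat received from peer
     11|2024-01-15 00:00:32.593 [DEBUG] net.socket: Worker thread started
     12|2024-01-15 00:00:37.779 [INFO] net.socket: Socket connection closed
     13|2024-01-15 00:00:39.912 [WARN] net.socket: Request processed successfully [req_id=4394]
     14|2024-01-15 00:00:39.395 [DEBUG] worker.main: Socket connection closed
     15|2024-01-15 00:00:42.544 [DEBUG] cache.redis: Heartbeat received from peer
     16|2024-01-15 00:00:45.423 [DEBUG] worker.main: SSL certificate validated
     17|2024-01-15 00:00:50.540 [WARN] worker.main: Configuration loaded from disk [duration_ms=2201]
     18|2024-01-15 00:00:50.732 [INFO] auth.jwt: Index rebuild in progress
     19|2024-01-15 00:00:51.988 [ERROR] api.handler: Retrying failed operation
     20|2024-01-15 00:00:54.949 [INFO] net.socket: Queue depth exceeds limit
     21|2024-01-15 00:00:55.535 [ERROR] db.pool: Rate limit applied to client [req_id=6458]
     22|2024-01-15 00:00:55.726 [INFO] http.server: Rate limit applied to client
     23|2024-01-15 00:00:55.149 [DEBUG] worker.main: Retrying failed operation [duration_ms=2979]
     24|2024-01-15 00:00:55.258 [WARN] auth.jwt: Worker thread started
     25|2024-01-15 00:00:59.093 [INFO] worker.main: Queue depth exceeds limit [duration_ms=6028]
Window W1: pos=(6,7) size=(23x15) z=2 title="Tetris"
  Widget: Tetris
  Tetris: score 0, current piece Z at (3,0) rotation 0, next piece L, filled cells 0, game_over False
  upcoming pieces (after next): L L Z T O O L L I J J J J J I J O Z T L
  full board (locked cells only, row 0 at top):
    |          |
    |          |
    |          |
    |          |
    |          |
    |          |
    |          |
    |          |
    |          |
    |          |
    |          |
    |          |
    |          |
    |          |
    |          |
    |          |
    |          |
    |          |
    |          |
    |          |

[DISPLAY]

                                                 
                                                 
                                                 
                                                 
           ┏━━━━━━━━━━━━━━━━━━━━━━━━━┓           
           ┃ FileViewer              ┃           
           ┠─────────────────────────┨           
━━━━━━━━━━━━━━┓4-01-15 00:00:03.793 ▲┃           
              ┃4-01-15 00:00:03.305 █┃           
──────────────┨4-01-15 00:00:06.984 ░┃           
   │Next:     ┃4-01-15 00:00:09.776 ░┃           
   │  ▒       ┃4-01-15 00:00:12.621 ░┃           
   │▒▒▒       ┃4-01-15 00:00:16.148 ░┃           
   │          ┃4-01-15 00:00:21.598 ░┃           
   │          ┃4-01-15 00:00:23.283 ░┃           
   │          ┃4-01-15 00:00:26.533 ░┃           
   │Score:    ┃4-01-15 00:00:27.701 ░┃           
   │0         ┃4-01-15 00:00:32.593 ░┃           
   │          ┃4-01-15 00:00:37.779 ░┃           
   │          ┃4-01-15 00:00:39.912 ░┃           
   │          ┃4-01-15 00:00:39.395 ▼┃           
━━━━━━━━━━━━━━┛━━━━━━━━━━━━━━━━━━━━━━┛           
                                                 
                                                 


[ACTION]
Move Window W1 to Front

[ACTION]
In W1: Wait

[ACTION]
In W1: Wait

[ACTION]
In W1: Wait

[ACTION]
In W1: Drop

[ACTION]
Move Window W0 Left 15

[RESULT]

                                                 
                                                 
                                                 
                                                 
━━━━━━━━━━━━━━━━━━━━━━┓                          
leViewer              ┃                          
──────────────────────┨                          
━━━━━━━━━━━━━━┓3.793 ▲┃                          
              ┃3.305 █┃                          
──────────────┨6.984 ░┃                          
   │Next:     ┃9.776 ░┃                          
   │  ▒       ┃2.621 ░┃                          
   │▒▒▒       ┃6.148 ░┃                          
   │          ┃1.598 ░┃                          
   │          ┃3.283 ░┃                          
   │          ┃6.533 ░┃                          
   │Score:    ┃7.701 ░┃                          
   │0         ┃2.593 ░┃                          
   │          ┃7.779 ░┃                          
   │          ┃9.912 ░┃                          
   │          ┃9.395 ▼┃                          
━━━━━━━━━━━━━━┛━━━━━━━┛                          
                                                 
                                                 
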